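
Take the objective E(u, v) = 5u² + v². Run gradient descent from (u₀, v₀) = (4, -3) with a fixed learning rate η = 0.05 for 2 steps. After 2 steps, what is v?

-2.43

∇E = (10u, 2v)
(u₁, v₁) = (4, -3) − 0.05·(40, -6) = (2, -2.7)
(u₂, v₂) = (2, -2.7) − 0.05·(20, -5.4) = (1, -2.43)
v = -2.43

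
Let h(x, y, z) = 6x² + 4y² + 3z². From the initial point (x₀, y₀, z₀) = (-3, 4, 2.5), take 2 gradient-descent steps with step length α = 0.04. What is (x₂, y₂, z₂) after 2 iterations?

(-0.8112, 1.8496, 1.444)

∇h = (12x, 8y, 6z)
Step 1: at (-3, 4, 2.5), ∇h = (-36, 32, 15) → (-3, 4, 2.5) − 0.04·(-36, 32, 15) = (-1.56, 2.72, 1.9)
Step 2: at (-1.56, 2.72, 1.9), ∇h = (-18.72, 21.76, 11.4) → (-1.56, 2.72, 1.9) − 0.04·(-18.72, 21.76, 11.4) = (-0.8112, 1.8496, 1.444)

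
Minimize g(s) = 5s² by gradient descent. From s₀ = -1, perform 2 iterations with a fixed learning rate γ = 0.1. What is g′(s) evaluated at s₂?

0

g′(s) = 10s
s₁ = -1 − 0.1·(-10) = 0
s₂ = 0 − 0.1·0 = 0
g′(s) at (0) = 0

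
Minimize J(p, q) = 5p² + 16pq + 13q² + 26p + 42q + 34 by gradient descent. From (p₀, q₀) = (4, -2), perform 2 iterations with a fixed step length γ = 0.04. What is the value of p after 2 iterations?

∇J = (10p + 16q + 26, 16p + 26q + 42)
Step 1: at (4, -2), ∇J = (34, 54) → (4, -2) − 0.04·(34, 54) = (2.64, -4.16)
Step 2: at (2.64, -4.16), ∇J = (-14.16, -23.92) → (2.64, -4.16) − 0.04·(-14.16, -23.92) = (3.2064, -3.2032)
p = 3.2064

3.2064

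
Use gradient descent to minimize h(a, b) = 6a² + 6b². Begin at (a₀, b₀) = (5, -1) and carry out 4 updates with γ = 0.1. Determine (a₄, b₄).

(0.008, -0.0016)

∇h = (12a, 12b)
(a₁, b₁) = (5, -1) − 0.1·(60, -12) = (-1, 0.2)
(a₂, b₂) = (-1, 0.2) − 0.1·(-12, 2.4) = (0.2, -0.04)
(a₃, b₃) = (0.2, -0.04) − 0.1·(2.4, -0.48) = (-0.04, 0.008)
(a₄, b₄) = (-0.04, 0.008) − 0.1·(-0.48, 0.096) = (0.008, -0.0016)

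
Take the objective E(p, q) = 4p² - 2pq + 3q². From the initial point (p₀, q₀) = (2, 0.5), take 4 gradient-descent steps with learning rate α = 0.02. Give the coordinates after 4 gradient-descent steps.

∇E = (8p - 2q, -2p + 6q)
(p₁, q₁) = (2, 0.5) − 0.02·(15, -1) = (1.7, 0.52)
(p₂, q₂) = (1.7, 0.52) − 0.02·(12.56, -0.28) = (1.4488, 0.5256)
(p₃, q₃) = (1.4488, 0.5256) − 0.02·(10.5392, 0.256) = (1.238016, 0.52048)
(p₄, q₄) = (1.238016, 0.52048) − 0.02·(8.863168, 0.646848) = (1.06075264, 0.50754304)

(1.06075264, 0.50754304)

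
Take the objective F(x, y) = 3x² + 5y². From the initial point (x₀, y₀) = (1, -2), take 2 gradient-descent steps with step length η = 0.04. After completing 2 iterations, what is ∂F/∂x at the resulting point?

3.4656

∇F = (6x, 10y)
(x₁, y₁) = (1, -2) − 0.04·(6, -20) = (0.76, -1.2)
(x₂, y₂) = (0.76, -1.2) − 0.04·(4.56, -12) = (0.5776, -0.72)
∂F/∂x at (0.5776, -0.72) = 3.4656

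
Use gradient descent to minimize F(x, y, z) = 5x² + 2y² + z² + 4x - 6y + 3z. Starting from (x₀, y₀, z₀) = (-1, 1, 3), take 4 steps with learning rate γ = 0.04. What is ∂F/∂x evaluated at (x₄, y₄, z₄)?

∇F = (10x + 4, 4y - 6, 2z + 3)
Step 1: at (-1, 1, 3), ∇F = (-6, -2, 9) → (-1, 1, 3) − 0.04·(-6, -2, 9) = (-0.76, 1.08, 2.64)
Step 2: at (-0.76, 1.08, 2.64), ∇F = (-3.6, -1.68, 8.28) → (-0.76, 1.08, 2.64) − 0.04·(-3.6, -1.68, 8.28) = (-0.616, 1.1472, 2.3088)
Step 3: at (-0.616, 1.1472, 2.3088), ∇F = (-2.16, -1.4112, 7.6176) → (-0.616, 1.1472, 2.3088) − 0.04·(-2.16, -1.4112, 7.6176) = (-0.5296, 1.203648, 2.004096)
Step 4: at (-0.5296, 1.203648, 2.004096), ∇F = (-1.296, -1.185408, 7.008192) → (-0.5296, 1.203648, 2.004096) − 0.04·(-1.296, -1.185408, 7.008192) = (-0.47776, 1.25106432, 1.72376832)
∂F/∂x at (-0.47776, 1.25106432, 1.72376832) = -0.7776

-0.7776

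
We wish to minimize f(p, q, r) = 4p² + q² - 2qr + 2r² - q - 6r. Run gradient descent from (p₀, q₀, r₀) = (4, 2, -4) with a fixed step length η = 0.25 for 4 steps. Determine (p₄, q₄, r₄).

∇f = (8p, 2q - 2r - 1, -2q + 4r - 6)
(p₁, q₁, r₁) = (4, 2, -4) − 0.25·(32, 11, -26) = (-4, -0.75, 2.5)
(p₂, q₂, r₂) = (-4, -0.75, 2.5) − 0.25·(-32, -7.5, 5.5) = (4, 1.125, 1.125)
(p₃, q₃, r₃) = (4, 1.125, 1.125) − 0.25·(32, -1, -3.75) = (-4, 1.375, 2.0625)
(p₄, q₄, r₄) = (-4, 1.375, 2.0625) − 0.25·(-32, -2.375, -0.5) = (4, 1.96875, 2.1875)

(4, 1.96875, 2.1875)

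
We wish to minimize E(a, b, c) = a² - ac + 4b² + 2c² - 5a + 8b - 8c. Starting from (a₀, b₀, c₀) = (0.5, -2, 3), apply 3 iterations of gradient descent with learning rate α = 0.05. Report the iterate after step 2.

∇E = (2a - c - 5, 8b + 8, -a + 4c - 8)
(a₁, b₁, c₁) = (0.5, -2, 3) − 0.05·(-7, -8, 3.5) = (0.85, -1.6, 2.825)
(a₂, b₂, c₂) = (0.85, -1.6, 2.825) − 0.05·(-6.125, -4.8, 2.45) = (1.15625, -1.36, 2.7025)

(1.15625, -1.36, 2.7025)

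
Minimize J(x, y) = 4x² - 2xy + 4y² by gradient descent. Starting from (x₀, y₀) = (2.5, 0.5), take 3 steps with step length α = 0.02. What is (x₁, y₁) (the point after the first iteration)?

∇J = (8x - 2y, -2x + 8y)
Step 1: at (2.5, 0.5), ∇J = (19, -1) → (2.5, 0.5) − 0.02·(19, -1) = (2.12, 0.52)

(2.12, 0.52)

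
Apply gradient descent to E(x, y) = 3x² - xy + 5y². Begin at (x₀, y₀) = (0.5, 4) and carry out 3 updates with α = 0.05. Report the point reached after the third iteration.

(0.392375, 0.5443125)

∇E = (6x - y, -x + 10y)
(x₁, y₁) = (0.5, 4) − 0.05·(-1, 39.5) = (0.55, 2.025)
(x₂, y₂) = (0.55, 2.025) − 0.05·(1.275, 19.7) = (0.48625, 1.04)
(x₃, y₃) = (0.48625, 1.04) − 0.05·(1.8775, 9.91375) = (0.392375, 0.5443125)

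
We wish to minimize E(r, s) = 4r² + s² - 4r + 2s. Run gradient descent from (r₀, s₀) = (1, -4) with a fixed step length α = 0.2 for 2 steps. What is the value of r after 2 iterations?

0.68

∇E = (8r - 4, 2s + 2)
Step 1: at (1, -4), ∇E = (4, -6) → (1, -4) − 0.2·(4, -6) = (0.2, -2.8)
Step 2: at (0.2, -2.8), ∇E = (-2.4, -3.6) → (0.2, -2.8) − 0.2·(-2.4, -3.6) = (0.68, -2.08)
r = 0.68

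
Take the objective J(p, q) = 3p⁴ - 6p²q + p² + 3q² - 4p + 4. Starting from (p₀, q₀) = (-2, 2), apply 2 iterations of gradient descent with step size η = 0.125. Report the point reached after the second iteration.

(-157, 19.625)

∇J = (12p³ - 12pq + 2p - 4, -6p² + 6q)
(p₁, q₁) = (-2, 2) − 0.125·(-56, -12) = (5, 3.5)
(p₂, q₂) = (5, 3.5) − 0.125·(1296, -129) = (-157, 19.625)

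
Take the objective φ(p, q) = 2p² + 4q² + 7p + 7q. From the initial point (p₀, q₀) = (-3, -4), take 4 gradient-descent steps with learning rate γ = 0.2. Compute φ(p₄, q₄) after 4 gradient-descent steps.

-8.531392

∇φ = (4p + 7, 8q + 7)
(p₁, q₁) = (-3, -4) − 0.2·(-5, -25) = (-2, 1)
(p₂, q₂) = (-2, 1) − 0.2·(-1, 15) = (-1.8, -2)
(p₃, q₃) = (-1.8, -2) − 0.2·(-0.2, -9) = (-1.76, -0.2)
(p₄, q₄) = (-1.76, -0.2) − 0.2·(-0.04, 5.4) = (-1.752, -1.28)
φ(-1.752, -1.28) = -8.531392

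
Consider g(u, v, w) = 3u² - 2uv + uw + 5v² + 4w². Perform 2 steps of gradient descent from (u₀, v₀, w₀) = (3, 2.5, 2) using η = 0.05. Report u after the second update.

∇g = (6u - 2v + w, -2u + 10v, u + 8w)
(u₁, v₁, w₁) = (3, 2.5, 2) − 0.05·(15, 19, 19) = (2.25, 1.55, 1.05)
(u₂, v₂, w₂) = (2.25, 1.55, 1.05) − 0.05·(11.45, 11, 10.65) = (1.6775, 1, 0.5175)
u = 1.6775

1.6775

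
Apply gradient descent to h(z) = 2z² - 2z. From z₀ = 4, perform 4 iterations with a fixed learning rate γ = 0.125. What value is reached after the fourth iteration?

0.71875

h′(z) = 4z - 2
Step 1: h′(4) = 14; z₁ = 4 − 0.125·14 = 2.25
Step 2: h′(2.25) = 7; z₂ = 2.25 − 0.125·7 = 1.375
Step 3: h′(1.375) = 3.5; z₃ = 1.375 − 0.125·3.5 = 0.9375
Step 4: h′(0.9375) = 1.75; z₄ = 0.9375 − 0.125·1.75 = 0.71875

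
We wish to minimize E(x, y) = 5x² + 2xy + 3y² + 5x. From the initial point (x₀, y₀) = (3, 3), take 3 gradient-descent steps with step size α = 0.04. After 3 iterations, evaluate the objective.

3.06573928448

∇E = (10x + 2y + 5, 2x + 6y)
Step 1: at (3, 3), ∇E = (41, 24) → (3, 3) − 0.04·(41, 24) = (1.36, 2.04)
Step 2: at (1.36, 2.04), ∇E = (22.68, 14.96) → (1.36, 2.04) − 0.04·(22.68, 14.96) = (0.4528, 1.4416)
Step 3: at (0.4528, 1.4416), ∇E = (12.4112, 9.5552) → (0.4528, 1.4416) − 0.04·(12.4112, 9.5552) = (-0.043648, 1.059392)
E(-0.043648, 1.059392) = 3.06573928448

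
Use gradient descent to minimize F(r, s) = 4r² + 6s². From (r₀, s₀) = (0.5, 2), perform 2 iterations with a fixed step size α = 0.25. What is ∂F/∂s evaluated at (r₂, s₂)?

∇F = (8r, 12s)
Step 1: at (0.5, 2), ∇F = (4, 24) → (0.5, 2) − 0.25·(4, 24) = (-0.5, -4)
Step 2: at (-0.5, -4), ∇F = (-4, -48) → (-0.5, -4) − 0.25·(-4, -48) = (0.5, 8)
∂F/∂s at (0.5, 8) = 96

96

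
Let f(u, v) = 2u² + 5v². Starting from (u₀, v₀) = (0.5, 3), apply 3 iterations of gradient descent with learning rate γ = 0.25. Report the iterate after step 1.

(0, -4.5)

∇f = (4u, 10v)
Step 1: at (0.5, 3), ∇f = (2, 30) → (0.5, 3) − 0.25·(2, 30) = (0, -4.5)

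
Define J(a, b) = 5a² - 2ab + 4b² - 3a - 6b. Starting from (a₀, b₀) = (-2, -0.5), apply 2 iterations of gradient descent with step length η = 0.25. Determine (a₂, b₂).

∇J = (10a - 2b - 3, -2a + 8b - 6)
(a₁, b₁) = (-2, -0.5) − 0.25·(-22, -6) = (3.5, 1)
(a₂, b₂) = (3.5, 1) − 0.25·(30, -5) = (-4, 2.25)

(-4, 2.25)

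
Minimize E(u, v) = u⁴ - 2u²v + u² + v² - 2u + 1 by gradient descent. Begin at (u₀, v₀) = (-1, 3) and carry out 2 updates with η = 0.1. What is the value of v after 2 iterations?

∇E = (4u³ - 4uv + 2u - 2, -2u² + 2v)
(u₁, v₁) = (-1, 3) − 0.1·(4, 4) = (-1.4, 2.6)
(u₂, v₂) = (-1.4, 2.6) − 0.1·(-1.216, 1.28) = (-1.2784, 2.472)
v = 2.472

2.472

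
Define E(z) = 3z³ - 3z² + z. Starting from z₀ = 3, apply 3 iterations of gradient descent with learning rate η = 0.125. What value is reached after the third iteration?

-1605

E′(z) = 9z² - 6z + 1
Step 1: E′(3) = 64; z₁ = 3 − 0.125·64 = -5
Step 2: E′(-5) = 256; z₂ = -5 − 0.125·256 = -37
Step 3: E′(-37) = 12544; z₃ = -37 − 0.125·12544 = -1605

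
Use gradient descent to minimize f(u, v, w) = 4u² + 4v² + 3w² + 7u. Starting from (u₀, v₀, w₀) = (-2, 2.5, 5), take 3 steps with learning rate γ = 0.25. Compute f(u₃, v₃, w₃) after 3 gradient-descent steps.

28.171875

∇f = (8u + 7, 8v, 6w)
(u₁, v₁, w₁) = (-2, 2.5, 5) − 0.25·(-9, 20, 30) = (0.25, -2.5, -2.5)
(u₂, v₂, w₂) = (0.25, -2.5, -2.5) − 0.25·(9, -20, -15) = (-2, 2.5, 1.25)
(u₃, v₃, w₃) = (-2, 2.5, 1.25) − 0.25·(-9, 20, 7.5) = (0.25, -2.5, -0.625)
f(0.25, -2.5, -0.625) = 28.171875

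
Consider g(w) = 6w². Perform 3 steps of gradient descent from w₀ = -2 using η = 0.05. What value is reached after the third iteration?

-0.128

g′(w) = 12w
w₁ = -2 − 0.05·(-24) = -0.8
w₂ = -0.8 − 0.05·(-9.6) = -0.32
w₃ = -0.32 − 0.05·(-3.84) = -0.128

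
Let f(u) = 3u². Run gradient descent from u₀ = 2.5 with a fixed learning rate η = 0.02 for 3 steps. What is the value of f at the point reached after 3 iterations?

f′(u) = 6u
u₁ = 2.5 − 0.02·15 = 2.2
u₂ = 2.2 − 0.02·13.2 = 1.936
u₃ = 1.936 − 0.02·11.616 = 1.70368
f(1.70368) = 8.7075766272

8.7075766272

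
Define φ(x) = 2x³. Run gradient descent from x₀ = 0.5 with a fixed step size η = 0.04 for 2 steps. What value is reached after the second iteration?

φ′(x) = 6x²
x₁ = 0.5 − 0.04·1.5 = 0.44
x₂ = 0.44 − 0.04·1.1616 = 0.393536

0.393536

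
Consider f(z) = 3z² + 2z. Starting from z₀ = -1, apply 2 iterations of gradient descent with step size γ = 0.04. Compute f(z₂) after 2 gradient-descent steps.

f′(z) = 6z + 2
Step 1: f′(-1) = -4; z₁ = -1 − 0.04·(-4) = -0.84
Step 2: f′(-0.84) = -3.04; z₂ = -0.84 − 0.04·(-3.04) = -0.7184
f(-0.7184) = 0.11149568

0.11149568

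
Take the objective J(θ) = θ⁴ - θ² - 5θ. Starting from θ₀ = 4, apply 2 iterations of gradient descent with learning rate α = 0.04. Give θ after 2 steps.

J′(θ) = 4θ³ - 2θ - 5
Step 1: J′(4) = 243; θ₁ = 4 − 0.04·243 = -5.72
Step 2: J′(-5.72) = -742.156992; θ₂ = -5.72 − 0.04·(-742.156992) = 23.96627968

23.96627968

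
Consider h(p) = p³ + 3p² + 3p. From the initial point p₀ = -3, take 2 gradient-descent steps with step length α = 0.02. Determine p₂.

h′(p) = 3p² + 6p + 3
Step 1: h′(-3) = 12; p₁ = -3 − 0.02·12 = -3.24
Step 2: h′(-3.24) = 15.0528; p₂ = -3.24 − 0.02·15.0528 = -3.541056

-3.541056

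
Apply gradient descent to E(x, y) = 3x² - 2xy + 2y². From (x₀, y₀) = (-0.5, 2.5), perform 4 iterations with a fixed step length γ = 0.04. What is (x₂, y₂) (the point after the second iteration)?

∇E = (6x - 2y, -2x + 4y)
Step 1: at (-0.5, 2.5), ∇E = (-8, 11) → (-0.5, 2.5) − 0.04·(-8, 11) = (-0.18, 2.06)
Step 2: at (-0.18, 2.06), ∇E = (-5.2, 8.6) → (-0.18, 2.06) − 0.04·(-5.2, 8.6) = (0.028, 1.716)

(0.028, 1.716)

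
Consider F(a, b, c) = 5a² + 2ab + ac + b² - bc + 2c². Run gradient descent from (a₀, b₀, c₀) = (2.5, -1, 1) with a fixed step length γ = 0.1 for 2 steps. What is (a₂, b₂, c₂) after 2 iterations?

∇F = (10a + 2b + c, 2a + 2b - c, a - b + 4c)
(a₁, b₁, c₁) = (2.5, -1, 1) − 0.1·(24, 2, 7.5) = (0.1, -1.2, 0.25)
(a₂, b₂, c₂) = (0.1, -1.2, 0.25) − 0.1·(-1.15, -2.45, 2.3) = (0.215, -0.955, 0.02)

(0.215, -0.955, 0.02)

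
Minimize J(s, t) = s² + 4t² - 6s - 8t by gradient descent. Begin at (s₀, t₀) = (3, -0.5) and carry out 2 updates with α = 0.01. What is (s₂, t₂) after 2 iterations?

∇J = (2s - 6, 8t - 8)
Step 1: at (3, -0.5), ∇J = (0, -12) → (3, -0.5) − 0.01·(0, -12) = (3, -0.38)
Step 2: at (3, -0.38), ∇J = (0, -11.04) → (3, -0.38) − 0.01·(0, -11.04) = (3, -0.2696)

(3, -0.2696)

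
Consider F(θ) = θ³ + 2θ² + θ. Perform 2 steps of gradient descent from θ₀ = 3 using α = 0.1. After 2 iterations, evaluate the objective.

0

F′(θ) = 3θ² + 4θ + 1
θ₁ = 3 − 0.1·40 = -1
θ₂ = -1 − 0.1·0 = -1
F(-1) = 0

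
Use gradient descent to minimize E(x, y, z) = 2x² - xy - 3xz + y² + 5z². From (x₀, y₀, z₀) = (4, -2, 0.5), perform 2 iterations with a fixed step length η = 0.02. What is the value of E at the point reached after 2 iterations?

26.6674404

∇E = (4x - y - 3z, -x + 2y, -3x + 10z)
Step 1: at (4, -2, 0.5), ∇E = (16.5, -8, -7) → (4, -2, 0.5) − 0.02·(16.5, -8, -7) = (3.67, -1.84, 0.64)
Step 2: at (3.67, -1.84, 0.64), ∇E = (14.6, -7.35, -4.61) → (3.67, -1.84, 0.64) − 0.02·(14.6, -7.35, -4.61) = (3.378, -1.693, 0.7322)
E(3.378, -1.693, 0.7322) = 26.6674404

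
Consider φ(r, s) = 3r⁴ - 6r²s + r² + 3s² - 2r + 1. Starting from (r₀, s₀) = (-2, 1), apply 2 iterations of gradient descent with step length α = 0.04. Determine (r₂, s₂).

(1.36070656, 1.608256)

∇φ = (12r³ - 12rs + 2r - 2, -6r² + 6s)
(r₁, s₁) = (-2, 1) − 0.04·(-78, -18) = (1.12, 1.72)
(r₂, s₂) = (1.12, 1.72) − 0.04·(-6.017664, 2.7936) = (1.36070656, 1.608256)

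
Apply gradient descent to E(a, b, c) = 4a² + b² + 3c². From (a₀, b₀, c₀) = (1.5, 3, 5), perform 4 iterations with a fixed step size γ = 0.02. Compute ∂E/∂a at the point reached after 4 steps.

5.97445632

∇E = (8a, 2b, 6c)
(a₁, b₁, c₁) = (1.5, 3, 5) − 0.02·(12, 6, 30) = (1.26, 2.88, 4.4)
(a₂, b₂, c₂) = (1.26, 2.88, 4.4) − 0.02·(10.08, 5.76, 26.4) = (1.0584, 2.7648, 3.872)
(a₃, b₃, c₃) = (1.0584, 2.7648, 3.872) − 0.02·(8.4672, 5.5296, 23.232) = (0.889056, 2.654208, 3.40736)
(a₄, b₄, c₄) = (0.889056, 2.654208, 3.40736) − 0.02·(7.112448, 5.308416, 20.44416) = (0.74680704, 2.54803968, 2.9984768)
∂E/∂a at (0.74680704, 2.54803968, 2.9984768) = 5.97445632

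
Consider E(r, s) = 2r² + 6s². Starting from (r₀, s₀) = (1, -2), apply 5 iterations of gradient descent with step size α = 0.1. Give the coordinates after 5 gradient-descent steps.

(0.07776, 0.00064)

∇E = (4r, 12s)
Step 1: at (1, -2), ∇E = (4, -24) → (1, -2) − 0.1·(4, -24) = (0.6, 0.4)
Step 2: at (0.6, 0.4), ∇E = (2.4, 4.8) → (0.6, 0.4) − 0.1·(2.4, 4.8) = (0.36, -0.08)
Step 3: at (0.36, -0.08), ∇E = (1.44, -0.96) → (0.36, -0.08) − 0.1·(1.44, -0.96) = (0.216, 0.016)
Step 4: at (0.216, 0.016), ∇E = (0.864, 0.192) → (0.216, 0.016) − 0.1·(0.864, 0.192) = (0.1296, -0.0032)
Step 5: at (0.1296, -0.0032), ∇E = (0.5184, -0.0384) → (0.1296, -0.0032) − 0.1·(0.5184, -0.0384) = (0.07776, 0.00064)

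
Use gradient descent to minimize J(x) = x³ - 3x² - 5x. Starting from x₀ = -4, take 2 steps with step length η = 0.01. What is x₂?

-5.554467

J′(x) = 3x² - 6x - 5
x₁ = -4 − 0.01·67 = -4.67
x₂ = -4.67 − 0.01·88.4467 = -5.554467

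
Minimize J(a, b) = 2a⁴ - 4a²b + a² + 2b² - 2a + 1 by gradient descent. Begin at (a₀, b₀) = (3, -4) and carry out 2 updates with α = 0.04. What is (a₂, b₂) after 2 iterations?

(283.80324608, 13.255936)

∇J = (8a³ - 8ab + 2a - 2, -4a² + 4b)
Step 1: at (3, -4), ∇J = (316, -52) → (3, -4) − 0.04·(316, -52) = (-9.64, -1.92)
Step 2: at (-9.64, -1.92), ∇J = (-7336.081152, -379.3984) → (-9.64, -1.92) − 0.04·(-7336.081152, -379.3984) = (283.80324608, 13.255936)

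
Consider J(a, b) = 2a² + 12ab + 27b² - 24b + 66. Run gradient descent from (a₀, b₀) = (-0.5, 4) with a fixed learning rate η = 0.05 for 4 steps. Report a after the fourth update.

6.6406

∇J = (4a + 12b, 12a + 54b - 24)
(a₁, b₁) = (-0.5, 4) − 0.05·(46, 186) = (-2.8, -5.3)
(a₂, b₂) = (-2.8, -5.3) − 0.05·(-74.8, -343.8) = (0.94, 11.89)
(a₃, b₃) = (0.94, 11.89) − 0.05·(146.44, 629.34) = (-6.382, -19.577)
(a₄, b₄) = (-6.382, -19.577) − 0.05·(-260.452, -1157.742) = (6.6406, 38.3101)
a = 6.6406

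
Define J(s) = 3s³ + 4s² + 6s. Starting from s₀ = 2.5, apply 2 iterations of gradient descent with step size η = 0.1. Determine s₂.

-31.2430625

J′(s) = 9s² + 8s + 6
s₁ = 2.5 − 0.1·82.25 = -5.725
s₂ = -5.725 − 0.1·255.180625 = -31.2430625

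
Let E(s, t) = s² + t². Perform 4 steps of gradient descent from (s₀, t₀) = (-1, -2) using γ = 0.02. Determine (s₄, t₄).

∇E = (2s, 2t)
(s₁, t₁) = (-1, -2) − 0.02·(-2, -4) = (-0.96, -1.92)
(s₂, t₂) = (-0.96, -1.92) − 0.02·(-1.92, -3.84) = (-0.9216, -1.8432)
(s₃, t₃) = (-0.9216, -1.8432) − 0.02·(-1.8432, -3.6864) = (-0.884736, -1.769472)
(s₄, t₄) = (-0.884736, -1.769472) − 0.02·(-1.769472, -3.538944) = (-0.84934656, -1.69869312)

(-0.84934656, -1.69869312)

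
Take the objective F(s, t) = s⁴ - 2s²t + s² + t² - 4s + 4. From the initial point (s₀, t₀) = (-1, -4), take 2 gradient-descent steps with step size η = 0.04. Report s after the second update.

∇F = (4s³ - 4st + 2s - 4, -2s² + 2t)
(s₁, t₁) = (-1, -4) − 0.04·(-26, -10) = (0.04, -3.6)
(s₂, t₂) = (0.04, -3.6) − 0.04·(-3.343744, -7.2032) = (0.17374976, -3.311872)
s = 0.17374976

0.17374976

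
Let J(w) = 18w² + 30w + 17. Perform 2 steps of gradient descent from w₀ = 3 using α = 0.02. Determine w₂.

-0.5328

J′(w) = 36w + 30
Step 1: J′(3) = 138; w₁ = 3 − 0.02·138 = 0.24
Step 2: J′(0.24) = 38.64; w₂ = 0.24 − 0.02·38.64 = -0.5328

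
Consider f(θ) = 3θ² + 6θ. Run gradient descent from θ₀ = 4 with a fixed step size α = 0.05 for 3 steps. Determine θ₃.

0.715

f′(θ) = 6θ + 6
θ₁ = 4 − 0.05·30 = 2.5
θ₂ = 2.5 − 0.05·21 = 1.45
θ₃ = 1.45 − 0.05·14.7 = 0.715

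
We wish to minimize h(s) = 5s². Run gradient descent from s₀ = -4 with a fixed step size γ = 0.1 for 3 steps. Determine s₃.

0

h′(s) = 10s
Step 1: h′(-4) = -40; s₁ = -4 − 0.1·(-40) = 0
Step 2: h′(0) = 0; s₂ = 0 − 0.1·0 = 0
Step 3: h′(0) = 0; s₃ = 0 − 0.1·0 = 0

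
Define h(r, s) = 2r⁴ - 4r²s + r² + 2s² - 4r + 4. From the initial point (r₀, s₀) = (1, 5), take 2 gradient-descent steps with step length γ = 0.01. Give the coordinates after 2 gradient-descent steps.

(1.67955968, 4.718224)

∇h = (8r³ - 8rs + 2r - 4, -4r² + 4s)
(r₁, s₁) = (1, 5) − 0.01·(-34, 16) = (1.34, 4.84)
(r₂, s₂) = (1.34, 4.84) − 0.01·(-33.955968, 12.1776) = (1.67955968, 4.718224)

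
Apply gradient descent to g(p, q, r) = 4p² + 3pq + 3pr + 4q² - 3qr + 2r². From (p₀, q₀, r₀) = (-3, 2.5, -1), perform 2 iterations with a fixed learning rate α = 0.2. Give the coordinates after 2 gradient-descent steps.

∇g = (8p + 3q + 3r, 3p + 8q - 3r, 3p - 3q + 4r)
Step 1: at (-3, 2.5, -1), ∇g = (-19.5, 14, -20.5) → (-3, 2.5, -1) − 0.2·(-19.5, 14, -20.5) = (0.9, -0.3, 3.1)
Step 2: at (0.9, -0.3, 3.1), ∇g = (15.6, -9, 16) → (0.9, -0.3, 3.1) − 0.2·(15.6, -9, 16) = (-2.22, 1.5, -0.1)

(-2.22, 1.5, -0.1)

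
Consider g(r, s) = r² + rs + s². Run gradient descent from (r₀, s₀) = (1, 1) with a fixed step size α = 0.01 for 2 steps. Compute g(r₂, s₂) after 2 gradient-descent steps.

∇g = (2r + s, r + 2s)
(r₁, s₁) = (1, 1) − 0.01·(3, 3) = (0.97, 0.97)
(r₂, s₂) = (0.97, 0.97) − 0.01·(2.91, 2.91) = (0.9409, 0.9409)
g(0.9409, 0.9409) = 2.65587843

2.65587843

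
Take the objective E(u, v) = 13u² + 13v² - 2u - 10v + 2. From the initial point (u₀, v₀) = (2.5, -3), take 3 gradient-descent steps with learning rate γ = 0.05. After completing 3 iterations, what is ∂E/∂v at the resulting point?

∇E = (26u - 2, 26v - 10)
Step 1: at (2.5, -3), ∇E = (63, -88) → (2.5, -3) − 0.05·(63, -88) = (-0.65, 1.4)
Step 2: at (-0.65, 1.4), ∇E = (-18.9, 26.4) → (-0.65, 1.4) − 0.05·(-18.9, 26.4) = (0.295, 0.08)
Step 3: at (0.295, 0.08), ∇E = (5.67, -7.92) → (0.295, 0.08) − 0.05·(5.67, -7.92) = (0.0115, 0.476)
∂E/∂v at (0.0115, 0.476) = 2.376

2.376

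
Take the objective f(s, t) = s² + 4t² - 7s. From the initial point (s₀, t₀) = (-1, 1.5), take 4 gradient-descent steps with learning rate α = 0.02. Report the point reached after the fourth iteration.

(-0.32205952, 0.74680704)

∇f = (2s - 7, 8t)
(s₁, t₁) = (-1, 1.5) − 0.02·(-9, 12) = (-0.82, 1.26)
(s₂, t₂) = (-0.82, 1.26) − 0.02·(-8.64, 10.08) = (-0.6472, 1.0584)
(s₃, t₃) = (-0.6472, 1.0584) − 0.02·(-8.2944, 8.4672) = (-0.481312, 0.889056)
(s₄, t₄) = (-0.481312, 0.889056) − 0.02·(-7.962624, 7.112448) = (-0.32205952, 0.74680704)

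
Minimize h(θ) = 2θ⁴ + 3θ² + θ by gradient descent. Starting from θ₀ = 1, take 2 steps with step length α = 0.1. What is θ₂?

h′(θ) = 8θ³ + 6θ + 1
θ₁ = 1 − 0.1·15 = -0.5
θ₂ = -0.5 − 0.1·(-3) = -0.2

-0.2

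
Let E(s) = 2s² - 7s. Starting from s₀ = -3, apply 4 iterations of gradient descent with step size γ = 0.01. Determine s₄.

E′(s) = 4s - 7
s₁ = -3 − 0.01·(-19) = -2.81
s₂ = -2.81 − 0.01·(-18.24) = -2.6276
s₃ = -2.6276 − 0.01·(-17.5104) = -2.452496
s₄ = -2.452496 − 0.01·(-16.809984) = -2.28439616

-2.28439616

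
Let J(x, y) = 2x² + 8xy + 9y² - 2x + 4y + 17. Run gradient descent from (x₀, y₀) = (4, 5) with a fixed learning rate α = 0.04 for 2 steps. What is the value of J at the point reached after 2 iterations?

11.28883712

∇J = (4x + 8y - 2, 8x + 18y + 4)
(x₁, y₁) = (4, 5) − 0.04·(54, 126) = (1.84, -0.04)
(x₂, y₂) = (1.84, -0.04) − 0.04·(5.04, 18) = (1.6384, -0.76)
J(1.6384, -0.76) = 11.28883712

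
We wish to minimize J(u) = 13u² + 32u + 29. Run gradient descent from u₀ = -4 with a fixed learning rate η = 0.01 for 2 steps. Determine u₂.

-2.7472

J′(u) = 26u + 32
u₁ = -4 − 0.01·(-72) = -3.28
u₂ = -3.28 − 0.01·(-53.28) = -2.7472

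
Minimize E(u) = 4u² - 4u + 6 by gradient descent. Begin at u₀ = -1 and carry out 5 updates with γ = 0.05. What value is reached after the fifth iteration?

E′(u) = 8u - 4
u₁ = -1 − 0.05·(-12) = -0.4
u₂ = -0.4 − 0.05·(-7.2) = -0.04
u₃ = -0.04 − 0.05·(-4.32) = 0.176
u₄ = 0.176 − 0.05·(-2.592) = 0.3056
u₅ = 0.3056 − 0.05·(-1.5552) = 0.38336

0.38336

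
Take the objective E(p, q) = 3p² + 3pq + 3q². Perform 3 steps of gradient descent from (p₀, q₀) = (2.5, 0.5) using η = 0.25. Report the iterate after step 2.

∇E = (6p + 3q, 3p + 6q)
(p₁, q₁) = (2.5, 0.5) − 0.25·(16.5, 10.5) = (-1.625, -2.125)
(p₂, q₂) = (-1.625, -2.125) − 0.25·(-16.125, -17.625) = (2.40625, 2.28125)

(2.40625, 2.28125)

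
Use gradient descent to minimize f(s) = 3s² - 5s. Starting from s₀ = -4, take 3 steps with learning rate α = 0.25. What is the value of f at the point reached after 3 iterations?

f′(s) = 6s - 5
s₁ = -4 − 0.25·(-29) = 3.25
s₂ = 3.25 − 0.25·14.5 = -0.375
s₃ = -0.375 − 0.25·(-7.25) = 1.4375
f(1.4375) = -0.98828125

-0.98828125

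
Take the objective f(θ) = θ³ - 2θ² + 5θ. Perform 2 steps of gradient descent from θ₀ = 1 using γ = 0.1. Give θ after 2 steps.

0.232

f′(θ) = 3θ² - 4θ + 5
Step 1: f′(1) = 4; θ₁ = 1 − 0.1·4 = 0.6
Step 2: f′(0.6) = 3.68; θ₂ = 0.6 − 0.1·3.68 = 0.232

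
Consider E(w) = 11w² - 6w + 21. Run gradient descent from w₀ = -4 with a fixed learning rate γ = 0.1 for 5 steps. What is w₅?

E′(w) = 22w - 6
Step 1: E′(-4) = -94; w₁ = -4 − 0.1·(-94) = 5.4
Step 2: E′(5.4) = 112.8; w₂ = 5.4 − 0.1·112.8 = -5.88
Step 3: E′(-5.88) = -135.36; w₃ = -5.88 − 0.1·(-135.36) = 7.656
Step 4: E′(7.656) = 162.432; w₄ = 7.656 − 0.1·162.432 = -8.5872
Step 5: E′(-8.5872) = -194.9184; w₅ = -8.5872 − 0.1·(-194.9184) = 10.90464

10.90464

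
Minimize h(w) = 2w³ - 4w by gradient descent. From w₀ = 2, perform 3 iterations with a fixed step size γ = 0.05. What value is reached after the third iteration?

h′(w) = 6w² - 4
Step 1: h′(2) = 20; w₁ = 2 − 0.05·20 = 1
Step 2: h′(1) = 2; w₂ = 1 − 0.05·2 = 0.9
Step 3: h′(0.9) = 0.86; w₃ = 0.9 − 0.05·0.86 = 0.857

0.857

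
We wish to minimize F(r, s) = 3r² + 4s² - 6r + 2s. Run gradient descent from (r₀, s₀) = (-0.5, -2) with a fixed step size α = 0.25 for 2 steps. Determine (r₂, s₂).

(0.625, -2)

∇F = (6r - 6, 8s + 2)
Step 1: at (-0.5, -2), ∇F = (-9, -14) → (-0.5, -2) − 0.25·(-9, -14) = (1.75, 1.5)
Step 2: at (1.75, 1.5), ∇F = (4.5, 14) → (1.75, 1.5) − 0.25·(4.5, 14) = (0.625, -2)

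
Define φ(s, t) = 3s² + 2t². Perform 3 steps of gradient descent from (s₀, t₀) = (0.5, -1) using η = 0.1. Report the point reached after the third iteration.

(0.032, -0.216)

∇φ = (6s, 4t)
Step 1: at (0.5, -1), ∇φ = (3, -4) → (0.5, -1) − 0.1·(3, -4) = (0.2, -0.6)
Step 2: at (0.2, -0.6), ∇φ = (1.2, -2.4) → (0.2, -0.6) − 0.1·(1.2, -2.4) = (0.08, -0.36)
Step 3: at (0.08, -0.36), ∇φ = (0.48, -1.44) → (0.08, -0.36) − 0.1·(0.48, -1.44) = (0.032, -0.216)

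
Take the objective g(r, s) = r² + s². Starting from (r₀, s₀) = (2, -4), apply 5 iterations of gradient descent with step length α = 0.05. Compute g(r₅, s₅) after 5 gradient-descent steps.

∇g = (2r, 2s)
Step 1: at (2, -4), ∇g = (4, -8) → (2, -4) − 0.05·(4, -8) = (1.8, -3.6)
Step 2: at (1.8, -3.6), ∇g = (3.6, -7.2) → (1.8, -3.6) − 0.05·(3.6, -7.2) = (1.62, -3.24)
Step 3: at (1.62, -3.24), ∇g = (3.24, -6.48) → (1.62, -3.24) − 0.05·(3.24, -6.48) = (1.458, -2.916)
Step 4: at (1.458, -2.916), ∇g = (2.916, -5.832) → (1.458, -2.916) − 0.05·(2.916, -5.832) = (1.3122, -2.6244)
Step 5: at (1.3122, -2.6244), ∇g = (2.6244, -5.2488) → (1.3122, -2.6244) − 0.05·(2.6244, -5.2488) = (1.18098, -2.36196)
g(1.18098, -2.36196) = 6.973568802

6.973568802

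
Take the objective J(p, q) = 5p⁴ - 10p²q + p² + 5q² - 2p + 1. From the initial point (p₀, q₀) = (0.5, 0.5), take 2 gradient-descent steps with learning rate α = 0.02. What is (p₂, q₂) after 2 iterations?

∇J = (20p³ - 20pq + 2p - 2, -10p² + 10q)
Step 1: at (0.5, 0.5), ∇J = (-3.5, 2.5) → (0.5, 0.5) − 0.02·(-3.5, 2.5) = (0.57, 0.45)
Step 2: at (0.57, 0.45), ∇J = (-2.28614, 1.251) → (0.57, 0.45) − 0.02·(-2.28614, 1.251) = (0.6157228, 0.42498)

(0.6157228, 0.42498)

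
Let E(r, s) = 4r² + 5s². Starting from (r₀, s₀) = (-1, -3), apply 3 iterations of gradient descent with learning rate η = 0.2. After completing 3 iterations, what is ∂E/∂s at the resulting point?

∇E = (8r, 10s)
(r₁, s₁) = (-1, -3) − 0.2·(-8, -30) = (0.6, 3)
(r₂, s₂) = (0.6, 3) − 0.2·(4.8, 30) = (-0.36, -3)
(r₃, s₃) = (-0.36, -3) − 0.2·(-2.88, -30) = (0.216, 3)
∂E/∂s at (0.216, 3) = 30

30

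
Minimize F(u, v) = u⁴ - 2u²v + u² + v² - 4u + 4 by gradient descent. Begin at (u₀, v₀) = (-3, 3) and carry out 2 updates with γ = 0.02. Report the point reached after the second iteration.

(-1.37687552, 3.184384)

∇F = (4u³ - 4uv + 2u - 4, -2u² + 2v)
Step 1: at (-3, 3), ∇F = (-82, -12) → (-3, 3) − 0.02·(-82, -12) = (-1.36, 3.24)
Step 2: at (-1.36, 3.24), ∇F = (0.843776, 2.7808) → (-1.36, 3.24) − 0.02·(0.843776, 2.7808) = (-1.37687552, 3.184384)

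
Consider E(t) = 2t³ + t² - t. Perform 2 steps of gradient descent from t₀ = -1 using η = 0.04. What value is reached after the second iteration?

-1.291456

E′(t) = 6t² + 2t - 1
t₁ = -1 − 0.04·3 = -1.12
t₂ = -1.12 − 0.04·4.2864 = -1.291456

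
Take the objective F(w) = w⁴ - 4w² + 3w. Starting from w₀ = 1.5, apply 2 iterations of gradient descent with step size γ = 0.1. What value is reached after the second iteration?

1.12695

F′(w) = 4w³ - 8w + 3
Step 1: F′(1.5) = 4.5; w₁ = 1.5 − 0.1·4.5 = 1.05
Step 2: F′(1.05) = -0.7695; w₂ = 1.05 − 0.1·(-0.7695) = 1.12695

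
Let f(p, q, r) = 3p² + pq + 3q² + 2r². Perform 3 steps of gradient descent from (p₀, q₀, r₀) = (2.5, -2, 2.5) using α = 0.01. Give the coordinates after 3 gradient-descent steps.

∇f = (6p + q, p + 6q, 4r)
(p₁, q₁, r₁) = (2.5, -2, 2.5) − 0.01·(13, -9.5, 10) = (2.37, -1.905, 2.4)
(p₂, q₂, r₂) = (2.37, -1.905, 2.4) − 0.01·(12.315, -9.06, 9.6) = (2.24685, -1.8144, 2.304)
(p₃, q₃, r₃) = (2.24685, -1.8144, 2.304) − 0.01·(11.6667, -8.63955, 9.216) = (2.130183, -1.7280045, 2.21184)

(2.130183, -1.7280045, 2.21184)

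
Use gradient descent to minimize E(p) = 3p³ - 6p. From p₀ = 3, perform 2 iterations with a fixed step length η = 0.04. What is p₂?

0.24

E′(p) = 9p² - 6
p₁ = 3 − 0.04·75 = 0
p₂ = 0 − 0.04·(-6) = 0.24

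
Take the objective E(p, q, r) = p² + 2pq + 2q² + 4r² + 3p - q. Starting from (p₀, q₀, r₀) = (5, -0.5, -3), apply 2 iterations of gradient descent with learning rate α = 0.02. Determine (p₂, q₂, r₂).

∇E = (2p + 2q + 3, 2p + 4q - 1, 8r)
Step 1: at (5, -0.5, -3), ∇E = (12, 7, -24) → (5, -0.5, -3) − 0.02·(12, 7, -24) = (4.76, -0.64, -2.52)
Step 2: at (4.76, -0.64, -2.52), ∇E = (11.24, 5.96, -20.16) → (4.76, -0.64, -2.52) − 0.02·(11.24, 5.96, -20.16) = (4.5352, -0.7592, -2.1168)

(4.5352, -0.7592, -2.1168)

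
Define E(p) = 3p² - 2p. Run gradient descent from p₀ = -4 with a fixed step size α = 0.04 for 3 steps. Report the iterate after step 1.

-2.96

E′(p) = 6p - 2
Step 1: E′(-4) = -26; p₁ = -4 − 0.04·(-26) = -2.96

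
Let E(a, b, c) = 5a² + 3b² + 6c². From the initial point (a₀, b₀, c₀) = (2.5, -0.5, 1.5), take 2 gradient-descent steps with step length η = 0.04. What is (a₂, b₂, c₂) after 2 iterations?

(0.9, -0.2888, 0.4056)

∇E = (10a, 6b, 12c)
Step 1: at (2.5, -0.5, 1.5), ∇E = (25, -3, 18) → (2.5, -0.5, 1.5) − 0.04·(25, -3, 18) = (1.5, -0.38, 0.78)
Step 2: at (1.5, -0.38, 0.78), ∇E = (15, -2.28, 9.36) → (1.5, -0.38, 0.78) − 0.04·(15, -2.28, 9.36) = (0.9, -0.2888, 0.4056)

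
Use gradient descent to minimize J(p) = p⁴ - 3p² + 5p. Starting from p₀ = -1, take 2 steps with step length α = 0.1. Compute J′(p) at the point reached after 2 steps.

J′(p) = 4p³ - 6p + 5
p₁ = -1 − 0.1·7 = -1.7
p₂ = -1.7 − 0.1·(-4.452) = -1.2548
J′(p) at (-1.2548) = 4.625953957632

4.625953957632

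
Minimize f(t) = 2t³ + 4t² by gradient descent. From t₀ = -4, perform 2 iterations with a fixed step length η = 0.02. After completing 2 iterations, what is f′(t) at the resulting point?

f′(t) = 6t² + 8t
Step 1: f′(-4) = 64; t₁ = -4 − 0.02·64 = -5.28
Step 2: f′(-5.28) = 125.0304; t₂ = -5.28 − 0.02·125.0304 = -7.780608
f′(t) at (-7.780608) = 300.982301097984

300.982301097984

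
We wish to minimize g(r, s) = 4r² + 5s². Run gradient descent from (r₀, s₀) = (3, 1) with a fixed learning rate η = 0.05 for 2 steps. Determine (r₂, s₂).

(1.08, 0.25)

∇g = (8r, 10s)
Step 1: at (3, 1), ∇g = (24, 10) → (3, 1) − 0.05·(24, 10) = (1.8, 0.5)
Step 2: at (1.8, 0.5), ∇g = (14.4, 5) → (1.8, 0.5) − 0.05·(14.4, 5) = (1.08, 0.25)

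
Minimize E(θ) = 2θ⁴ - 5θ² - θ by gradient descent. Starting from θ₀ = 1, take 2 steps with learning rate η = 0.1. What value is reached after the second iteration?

0.9424

E′(θ) = 8θ³ - 10θ - 1
Step 1: E′(1) = -3; θ₁ = 1 − 0.1·(-3) = 1.3
Step 2: E′(1.3) = 3.576; θ₂ = 1.3 − 0.1·3.576 = 0.9424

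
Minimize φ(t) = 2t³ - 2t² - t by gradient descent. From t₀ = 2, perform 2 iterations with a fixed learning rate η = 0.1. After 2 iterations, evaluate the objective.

φ′(t) = 6t² - 4t - 1
Step 1: φ′(2) = 15; t₁ = 2 − 0.1·15 = 0.5
Step 2: φ′(0.5) = -1.5; t₂ = 0.5 − 0.1·(-1.5) = 0.65
φ(0.65) = -0.94575

-0.94575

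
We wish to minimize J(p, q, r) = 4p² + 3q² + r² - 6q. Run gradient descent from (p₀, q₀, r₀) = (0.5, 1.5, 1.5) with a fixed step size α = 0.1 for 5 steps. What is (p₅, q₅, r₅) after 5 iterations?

∇J = (8p, 6q - 6, 2r)
(p₁, q₁, r₁) = (0.5, 1.5, 1.5) − 0.1·(4, 3, 3) = (0.1, 1.2, 1.2)
(p₂, q₂, r₂) = (0.1, 1.2, 1.2) − 0.1·(0.8, 1.2, 2.4) = (0.02, 1.08, 0.96)
(p₃, q₃, r₃) = (0.02, 1.08, 0.96) − 0.1·(0.16, 0.48, 1.92) = (0.004, 1.032, 0.768)
(p₄, q₄, r₄) = (0.004, 1.032, 0.768) − 0.1·(0.032, 0.192, 1.536) = (0.0008, 1.0128, 0.6144)
(p₅, q₅, r₅) = (0.0008, 1.0128, 0.6144) − 0.1·(0.0064, 0.0768, 1.2288) = (0.00016, 1.00512, 0.49152)

(0.00016, 1.00512, 0.49152)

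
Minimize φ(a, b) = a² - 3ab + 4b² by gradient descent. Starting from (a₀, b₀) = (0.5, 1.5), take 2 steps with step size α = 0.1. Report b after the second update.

0.345

∇φ = (2a - 3b, -3a + 8b)
(a₁, b₁) = (0.5, 1.5) − 0.1·(-3.5, 10.5) = (0.85, 0.45)
(a₂, b₂) = (0.85, 0.45) − 0.1·(0.35, 1.05) = (0.815, 0.345)
b = 0.345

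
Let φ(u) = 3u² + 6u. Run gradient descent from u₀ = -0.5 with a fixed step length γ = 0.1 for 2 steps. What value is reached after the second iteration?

-0.92

φ′(u) = 6u + 6
Step 1: φ′(-0.5) = 3; u₁ = -0.5 − 0.1·3 = -0.8
Step 2: φ′(-0.8) = 1.2; u₂ = -0.8 − 0.1·1.2 = -0.92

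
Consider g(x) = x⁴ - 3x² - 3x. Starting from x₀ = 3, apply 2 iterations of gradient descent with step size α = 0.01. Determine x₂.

1.90125612

g′(x) = 4x³ - 6x - 3
x₁ = 3 − 0.01·87 = 2.13
x₂ = 2.13 − 0.01·22.874388 = 1.90125612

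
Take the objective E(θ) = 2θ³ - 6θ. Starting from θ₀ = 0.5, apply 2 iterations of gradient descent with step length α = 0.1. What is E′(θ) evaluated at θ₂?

0.1024335

E′(θ) = 6θ² - 6
θ₁ = 0.5 − 0.1·(-4.5) = 0.95
θ₂ = 0.95 − 0.1·(-0.585) = 1.0085
E′(θ) at (1.0085) = 0.1024335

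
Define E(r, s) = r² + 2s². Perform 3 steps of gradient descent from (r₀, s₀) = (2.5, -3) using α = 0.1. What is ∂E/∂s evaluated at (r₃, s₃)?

∇E = (2r, 4s)
(r₁, s₁) = (2.5, -3) − 0.1·(5, -12) = (2, -1.8)
(r₂, s₂) = (2, -1.8) − 0.1·(4, -7.2) = (1.6, -1.08)
(r₃, s₃) = (1.6, -1.08) − 0.1·(3.2, -4.32) = (1.28, -0.648)
∂E/∂s at (1.28, -0.648) = -2.592

-2.592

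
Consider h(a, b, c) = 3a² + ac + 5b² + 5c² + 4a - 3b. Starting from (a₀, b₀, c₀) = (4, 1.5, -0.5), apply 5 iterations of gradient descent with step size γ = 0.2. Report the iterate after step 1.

∇h = (6a + c + 4, 10b - 3, a + 10c)
(a₁, b₁, c₁) = (4, 1.5, -0.5) − 0.2·(27.5, 12, -1) = (-1.5, -0.9, -0.3)

(-1.5, -0.9, -0.3)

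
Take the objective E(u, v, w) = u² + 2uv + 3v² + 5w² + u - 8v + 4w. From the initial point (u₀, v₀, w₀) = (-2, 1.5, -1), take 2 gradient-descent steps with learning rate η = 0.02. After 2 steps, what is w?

-0.784

∇E = (2u + 2v + 1, 2u + 6v - 8, 10w + 4)
Step 1: at (-2, 1.5, -1), ∇E = (0, -3, -6) → (-2, 1.5, -1) − 0.02·(0, -3, -6) = (-2, 1.56, -0.88)
Step 2: at (-2, 1.56, -0.88), ∇E = (0.12, -2.64, -4.8) → (-2, 1.56, -0.88) − 0.02·(0.12, -2.64, -4.8) = (-2.0024, 1.6128, -0.784)
w = -0.784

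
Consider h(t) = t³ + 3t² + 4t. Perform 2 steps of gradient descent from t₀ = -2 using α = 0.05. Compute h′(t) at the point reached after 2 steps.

7.447468

h′(t) = 3t² + 6t + 4
Step 1: h′(-2) = 4; t₁ = -2 − 0.05·4 = -2.2
Step 2: h′(-2.2) = 5.32; t₂ = -2.2 − 0.05·5.32 = -2.466
h′(t) at (-2.466) = 7.447468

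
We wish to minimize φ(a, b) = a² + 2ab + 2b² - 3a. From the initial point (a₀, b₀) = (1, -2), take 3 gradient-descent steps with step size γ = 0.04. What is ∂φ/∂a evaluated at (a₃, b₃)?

-2.860224

∇φ = (2a + 2b - 3, 2a + 4b)
(a₁, b₁) = (1, -2) − 0.04·(-5, -6) = (1.2, -1.76)
(a₂, b₂) = (1.2, -1.76) − 0.04·(-4.12, -4.64) = (1.3648, -1.5744)
(a₃, b₃) = (1.3648, -1.5744) − 0.04·(-3.4192, -3.568) = (1.501568, -1.43168)
∂φ/∂a at (1.501568, -1.43168) = -2.860224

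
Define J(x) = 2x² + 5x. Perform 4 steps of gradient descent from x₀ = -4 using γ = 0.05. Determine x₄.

-2.3764

J′(x) = 4x + 5
Step 1: J′(-4) = -11; x₁ = -4 − 0.05·(-11) = -3.45
Step 2: J′(-3.45) = -8.8; x₂ = -3.45 − 0.05·(-8.8) = -3.01
Step 3: J′(-3.01) = -7.04; x₃ = -3.01 − 0.05·(-7.04) = -2.658
Step 4: J′(-2.658) = -5.632; x₄ = -2.658 − 0.05·(-5.632) = -2.3764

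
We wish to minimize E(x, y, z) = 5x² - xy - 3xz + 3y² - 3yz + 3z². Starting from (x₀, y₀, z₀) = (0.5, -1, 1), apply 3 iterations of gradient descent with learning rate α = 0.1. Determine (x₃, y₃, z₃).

∇E = (10x - y - 3z, -x + 6y - 3z, -3x - 3y + 6z)
(x₁, y₁, z₁) = (0.5, -1, 1) − 0.1·(3, -9.5, 7.5) = (0.2, -0.05, 0.25)
(x₂, y₂, z₂) = (0.2, -0.05, 0.25) − 0.1·(1.3, -1.25, 1.05) = (0.07, 0.075, 0.145)
(x₃, y₃, z₃) = (0.07, 0.075, 0.145) − 0.1·(0.19, -0.055, 0.435) = (0.051, 0.0805, 0.1015)

(0.051, 0.0805, 0.1015)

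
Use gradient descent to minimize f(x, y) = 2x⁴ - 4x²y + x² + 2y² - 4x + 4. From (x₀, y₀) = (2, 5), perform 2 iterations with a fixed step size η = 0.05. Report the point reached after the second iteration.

(-0.6848, 5.408)

∇f = (8x³ - 8xy + 2x - 4, -4x² + 4y)
(x₁, y₁) = (2, 5) − 0.05·(-16, 4) = (2.8, 4.8)
(x₂, y₂) = (2.8, 4.8) − 0.05·(69.696, -12.16) = (-0.6848, 5.408)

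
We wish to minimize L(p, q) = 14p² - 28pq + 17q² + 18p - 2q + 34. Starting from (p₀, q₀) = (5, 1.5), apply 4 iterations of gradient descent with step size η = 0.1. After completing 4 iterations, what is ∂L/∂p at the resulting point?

56694.9728

∇L = (28p - 28q + 18, -28p + 34q - 2)
(p₁, q₁) = (5, 1.5) − 0.1·(116, -91) = (-6.6, 10.6)
(p₂, q₂) = (-6.6, 10.6) − 0.1·(-463.6, 543.2) = (39.76, -43.72)
(p₃, q₃) = (39.76, -43.72) − 0.1·(2355.44, -2601.76) = (-195.784, 216.456)
(p₄, q₄) = (-195.784, 216.456) − 0.1·(-11524.72, 12839.456) = (956.688, -1067.4896)
∂L/∂p at (956.688, -1067.4896) = 56694.9728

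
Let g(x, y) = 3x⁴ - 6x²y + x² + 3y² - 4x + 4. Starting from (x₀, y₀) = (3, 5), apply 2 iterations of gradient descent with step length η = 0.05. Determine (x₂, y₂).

∇g = (12x³ - 12xy + 2x - 4, -6x² + 6y)
Step 1: at (3, 5), ∇g = (146, -24) → (3, 5) − 0.05·(146, -24) = (-4.3, 6.2)
Step 2: at (-4.3, 6.2), ∇g = (-646.764, -73.74) → (-4.3, 6.2) − 0.05·(-646.764, -73.74) = (28.0382, 9.887)

(28.0382, 9.887)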